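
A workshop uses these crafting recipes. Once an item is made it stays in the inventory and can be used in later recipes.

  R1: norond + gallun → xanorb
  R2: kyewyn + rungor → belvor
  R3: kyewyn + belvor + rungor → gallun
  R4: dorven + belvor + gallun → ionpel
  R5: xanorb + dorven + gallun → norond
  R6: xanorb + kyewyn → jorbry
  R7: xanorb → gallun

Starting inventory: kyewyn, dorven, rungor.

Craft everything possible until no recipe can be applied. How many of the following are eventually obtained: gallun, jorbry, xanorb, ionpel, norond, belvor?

kyewyn + rungor → belvor (R2).
kyewyn + belvor + rungor → gallun (R3).
dorven + belvor + gallun → ionpel (R4).
gallun: reached.
jorbry would need xanorb and kyewyn (R6), but xanorb is never obtained.
xanorb would need norond and gallun (R1), but norond is never obtained.
ionpel: reached.
norond would need xanorb, dorven, and gallun (R5), but xanorb is never obtained.
belvor: reached.
Reached: gallun, ionpel, and belvor — 3 of the 6.

3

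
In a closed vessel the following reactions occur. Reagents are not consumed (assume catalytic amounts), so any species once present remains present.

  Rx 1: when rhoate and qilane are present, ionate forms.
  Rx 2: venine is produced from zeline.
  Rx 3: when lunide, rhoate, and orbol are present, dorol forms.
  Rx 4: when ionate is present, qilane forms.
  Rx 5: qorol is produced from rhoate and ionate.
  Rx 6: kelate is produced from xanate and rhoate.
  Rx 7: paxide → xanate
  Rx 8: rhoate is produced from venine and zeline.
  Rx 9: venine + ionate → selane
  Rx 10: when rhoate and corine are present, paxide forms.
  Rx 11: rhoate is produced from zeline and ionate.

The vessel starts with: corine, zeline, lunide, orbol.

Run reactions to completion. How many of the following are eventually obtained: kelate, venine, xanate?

zeline present → venine forms (Rx 2).
venine and zeline present → rhoate forms (Rx 8).
rhoate and corine present → paxide forms (Rx 10).
paxide present → xanate forms (Rx 7).
xanate and rhoate present → kelate forms (Rx 6).
kelate: reached.
venine: reached.
xanate: reached.
All 3 are reached.

3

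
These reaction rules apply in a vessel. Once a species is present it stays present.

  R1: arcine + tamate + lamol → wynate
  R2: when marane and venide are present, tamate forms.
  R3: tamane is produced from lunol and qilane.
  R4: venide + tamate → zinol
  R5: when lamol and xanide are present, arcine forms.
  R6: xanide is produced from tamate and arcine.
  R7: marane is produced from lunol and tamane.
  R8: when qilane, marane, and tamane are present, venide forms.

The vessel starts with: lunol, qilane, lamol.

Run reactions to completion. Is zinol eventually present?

lunol and qilane present → tamane forms (R3).
lunol and tamane present → marane forms (R7).
qilane, marane, and tamane present → venide forms (R8).
marane and venide present → tamate forms (R2).
venide and tamate present → zinol forms (R4).

Yes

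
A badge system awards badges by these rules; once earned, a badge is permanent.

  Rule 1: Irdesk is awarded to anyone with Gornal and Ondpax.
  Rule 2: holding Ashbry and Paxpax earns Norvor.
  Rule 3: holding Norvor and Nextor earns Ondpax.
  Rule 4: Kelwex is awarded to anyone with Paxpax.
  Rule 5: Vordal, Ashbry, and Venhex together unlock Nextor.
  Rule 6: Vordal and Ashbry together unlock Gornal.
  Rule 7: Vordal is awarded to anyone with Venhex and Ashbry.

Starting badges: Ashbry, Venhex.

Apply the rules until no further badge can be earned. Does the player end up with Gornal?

With Venhex and Ashbry, Vordal is earned (Rule 7).
With Vordal and Ashbry, Gornal is earned (Rule 6).

Yes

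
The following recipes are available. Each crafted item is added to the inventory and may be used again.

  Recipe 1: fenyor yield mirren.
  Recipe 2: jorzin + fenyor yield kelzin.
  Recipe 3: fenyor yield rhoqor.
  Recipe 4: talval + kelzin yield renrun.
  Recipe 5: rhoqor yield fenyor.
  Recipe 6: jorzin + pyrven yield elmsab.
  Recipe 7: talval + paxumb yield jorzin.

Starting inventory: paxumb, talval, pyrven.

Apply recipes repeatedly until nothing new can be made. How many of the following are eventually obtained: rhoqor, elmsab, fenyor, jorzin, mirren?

talval + paxumb → jorzin (Recipe 7).
Using Recipe 6, jorzin and pyrven make elmsab.
rhoqor would need fenyor (Recipe 3), but fenyor is never obtained.
elmsab: reached.
fenyor would need rhoqor (Recipe 5), but rhoqor is never obtained.
jorzin: reached.
mirren would need fenyor (Recipe 1), but fenyor is never obtained.
Reached: elmsab and jorzin — 2 of the 5.

2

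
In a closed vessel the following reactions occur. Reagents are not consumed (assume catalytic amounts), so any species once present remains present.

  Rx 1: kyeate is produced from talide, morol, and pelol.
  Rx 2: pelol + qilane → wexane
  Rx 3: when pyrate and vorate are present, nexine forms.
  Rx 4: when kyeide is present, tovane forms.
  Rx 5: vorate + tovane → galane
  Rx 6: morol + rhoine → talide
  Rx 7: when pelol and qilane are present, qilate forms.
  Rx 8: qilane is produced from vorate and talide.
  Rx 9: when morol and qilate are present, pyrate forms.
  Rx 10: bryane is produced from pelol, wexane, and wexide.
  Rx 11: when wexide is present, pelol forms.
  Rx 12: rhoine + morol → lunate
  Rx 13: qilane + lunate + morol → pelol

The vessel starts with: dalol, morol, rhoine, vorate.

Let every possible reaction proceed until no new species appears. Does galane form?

galane would need vorate and tovane (Rx 5), but tovane never forms.

No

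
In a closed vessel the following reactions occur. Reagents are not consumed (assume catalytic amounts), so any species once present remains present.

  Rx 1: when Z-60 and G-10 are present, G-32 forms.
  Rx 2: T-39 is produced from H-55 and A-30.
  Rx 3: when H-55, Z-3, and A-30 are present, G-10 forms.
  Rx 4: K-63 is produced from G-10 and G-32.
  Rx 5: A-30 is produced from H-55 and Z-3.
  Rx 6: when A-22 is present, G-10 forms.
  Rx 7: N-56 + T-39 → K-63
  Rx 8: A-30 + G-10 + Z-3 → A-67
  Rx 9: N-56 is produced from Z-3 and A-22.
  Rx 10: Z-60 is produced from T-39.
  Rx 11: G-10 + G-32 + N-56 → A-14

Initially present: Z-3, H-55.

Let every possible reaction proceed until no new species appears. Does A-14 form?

No

A-14 would need G-10, G-32, and N-56 (Rx 11), but N-56 never forms.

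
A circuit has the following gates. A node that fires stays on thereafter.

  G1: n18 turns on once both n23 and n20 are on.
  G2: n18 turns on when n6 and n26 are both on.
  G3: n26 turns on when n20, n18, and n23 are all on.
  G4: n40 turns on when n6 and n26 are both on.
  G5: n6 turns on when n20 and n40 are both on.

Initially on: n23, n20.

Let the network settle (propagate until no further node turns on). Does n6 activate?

n6 would need n20 and n40 (G5), but n40 never turns on.

No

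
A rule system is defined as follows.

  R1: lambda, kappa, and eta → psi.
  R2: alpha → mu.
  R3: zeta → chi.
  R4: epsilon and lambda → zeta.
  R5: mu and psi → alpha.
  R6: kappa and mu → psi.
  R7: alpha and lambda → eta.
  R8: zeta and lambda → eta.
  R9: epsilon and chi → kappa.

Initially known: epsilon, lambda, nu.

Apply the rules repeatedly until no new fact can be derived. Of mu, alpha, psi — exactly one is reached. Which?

epsilon and lambda hold, so zeta follows (R4).
From zeta, R3 gives chi.
zeta and lambda hold, so eta follows (R8).
From epsilon and chi, R9 gives kappa.
From lambda, kappa, and eta, R1 gives psi.
mu would need alpha (R2), but alpha is never established. alpha would need mu and psi (R5), but mu is never established.

psi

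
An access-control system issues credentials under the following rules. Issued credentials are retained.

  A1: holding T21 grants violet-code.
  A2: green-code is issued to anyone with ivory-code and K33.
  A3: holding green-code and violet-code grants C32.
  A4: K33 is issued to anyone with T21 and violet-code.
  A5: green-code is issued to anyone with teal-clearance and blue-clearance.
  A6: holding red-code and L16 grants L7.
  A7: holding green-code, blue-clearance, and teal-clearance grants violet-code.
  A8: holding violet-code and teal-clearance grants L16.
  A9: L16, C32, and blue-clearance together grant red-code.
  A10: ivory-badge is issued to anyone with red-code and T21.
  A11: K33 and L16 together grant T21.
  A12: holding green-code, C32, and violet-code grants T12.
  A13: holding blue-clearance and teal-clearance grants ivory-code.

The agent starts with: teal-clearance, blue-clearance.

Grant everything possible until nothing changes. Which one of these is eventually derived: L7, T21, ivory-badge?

L7

Holding teal-clearance and blue-clearance grants green-code (A5).
Holding green-code, blue-clearance, and teal-clearance grants violet-code (A7).
Holding green-code and violet-code grants C32 (A3).
Holding violet-code and teal-clearance grants L16 (A8).
Holding L16, C32, and blue-clearance grants red-code (A9).
Holding red-code and L16 grants L7 (A6).
T21 would need K33 and L16 (A11), but K33 is never granted. ivory-badge would need red-code and T21 (A10), but T21 is never granted.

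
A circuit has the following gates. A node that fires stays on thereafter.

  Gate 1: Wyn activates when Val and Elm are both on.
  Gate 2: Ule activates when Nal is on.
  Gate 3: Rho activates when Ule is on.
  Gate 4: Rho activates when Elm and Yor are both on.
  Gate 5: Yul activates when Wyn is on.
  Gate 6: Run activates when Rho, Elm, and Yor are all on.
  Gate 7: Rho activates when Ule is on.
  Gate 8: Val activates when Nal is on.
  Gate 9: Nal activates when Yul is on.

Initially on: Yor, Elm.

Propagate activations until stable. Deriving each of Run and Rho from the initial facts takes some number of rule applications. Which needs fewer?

Rho: Gate 4: Elm and Yor on → Rho on. [1 rule application]
Run: Gate 4: Elm and Yor on → Rho on. Gate 6: Rho, Elm, and Yor on → Run on. [2 rule applications]
Rho needs fewer.

Rho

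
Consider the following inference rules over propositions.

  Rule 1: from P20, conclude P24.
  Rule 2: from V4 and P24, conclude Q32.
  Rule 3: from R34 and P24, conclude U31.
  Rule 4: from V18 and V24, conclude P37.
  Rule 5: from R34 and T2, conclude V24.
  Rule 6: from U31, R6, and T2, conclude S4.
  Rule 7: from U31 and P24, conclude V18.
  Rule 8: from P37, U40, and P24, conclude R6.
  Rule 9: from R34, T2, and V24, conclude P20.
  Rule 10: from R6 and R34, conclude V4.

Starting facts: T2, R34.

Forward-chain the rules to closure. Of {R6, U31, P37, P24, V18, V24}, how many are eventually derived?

R34 and T2 hold, so V24 follows (Rule 5).
R34, T2, and V24 hold, so P20 follows (Rule 9).
From P20, Rule 1 gives P24.
R34 and P24 hold, so U31 follows (Rule 3).
From U31 and P24, Rule 7 gives V18.
V18 and V24 hold, so P37 follows (Rule 4).
R6 would need P37, U40, and P24 (Rule 8), but U40 is never established.
U31: reached.
P37: reached.
P24: reached.
V18: reached.
V24: reached.
Reached: U31, P37, P24, V18, and V24 — 5 of the 6.

5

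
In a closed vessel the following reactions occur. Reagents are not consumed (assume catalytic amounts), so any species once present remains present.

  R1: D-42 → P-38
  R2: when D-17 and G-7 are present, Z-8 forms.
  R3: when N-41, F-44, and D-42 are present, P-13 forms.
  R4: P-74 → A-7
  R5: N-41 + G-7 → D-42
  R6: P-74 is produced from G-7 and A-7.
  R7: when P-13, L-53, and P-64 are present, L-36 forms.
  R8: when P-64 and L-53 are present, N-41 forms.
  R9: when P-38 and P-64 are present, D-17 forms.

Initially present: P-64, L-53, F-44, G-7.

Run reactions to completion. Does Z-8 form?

Yes

P-64 and L-53 present → N-41 forms (R8).
N-41 and G-7 present → D-42 forms (R5).
D-42 present → P-38 forms (R1).
P-38 and P-64 present → D-17 forms (R9).
D-17 and G-7 present → Z-8 forms (R2).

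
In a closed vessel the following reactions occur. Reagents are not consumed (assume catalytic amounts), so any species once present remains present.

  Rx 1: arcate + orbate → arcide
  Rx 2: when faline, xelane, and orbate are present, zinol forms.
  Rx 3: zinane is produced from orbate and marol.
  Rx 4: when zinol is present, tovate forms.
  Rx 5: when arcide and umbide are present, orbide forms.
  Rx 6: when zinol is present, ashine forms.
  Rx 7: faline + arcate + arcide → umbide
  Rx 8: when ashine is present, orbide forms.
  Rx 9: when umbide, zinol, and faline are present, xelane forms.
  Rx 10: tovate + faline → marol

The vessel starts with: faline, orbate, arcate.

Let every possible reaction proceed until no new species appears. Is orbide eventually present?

Yes

arcate and orbate present → arcide forms (Rx 1).
faline, arcate, and arcide present → umbide forms (Rx 7).
arcide and umbide present → orbide forms (Rx 5).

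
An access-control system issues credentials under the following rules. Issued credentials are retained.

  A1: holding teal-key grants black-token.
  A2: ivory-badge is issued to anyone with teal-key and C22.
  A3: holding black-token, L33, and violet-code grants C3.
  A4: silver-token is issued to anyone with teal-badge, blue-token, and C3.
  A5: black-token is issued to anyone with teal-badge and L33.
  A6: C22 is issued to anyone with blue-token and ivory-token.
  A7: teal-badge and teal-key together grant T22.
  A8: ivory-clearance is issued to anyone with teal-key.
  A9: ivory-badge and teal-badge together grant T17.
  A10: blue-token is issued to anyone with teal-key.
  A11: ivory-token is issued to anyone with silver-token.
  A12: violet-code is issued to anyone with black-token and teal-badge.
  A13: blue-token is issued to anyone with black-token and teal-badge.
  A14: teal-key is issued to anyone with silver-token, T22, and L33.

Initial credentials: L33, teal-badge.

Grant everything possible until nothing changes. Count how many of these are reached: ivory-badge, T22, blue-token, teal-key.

Holding teal-badge and L33 grants black-token (A5).
Holding black-token and teal-badge grants blue-token (A13).
ivory-badge would need teal-key and C22 (A2), but teal-key is never granted.
T22 would need teal-badge and teal-key (A7), but teal-key is never granted.
blue-token: reached.
teal-key would need silver-token, T22, and L33 (A14), but T22 is never granted.
Reached: blue-token — 1 of the 4.

1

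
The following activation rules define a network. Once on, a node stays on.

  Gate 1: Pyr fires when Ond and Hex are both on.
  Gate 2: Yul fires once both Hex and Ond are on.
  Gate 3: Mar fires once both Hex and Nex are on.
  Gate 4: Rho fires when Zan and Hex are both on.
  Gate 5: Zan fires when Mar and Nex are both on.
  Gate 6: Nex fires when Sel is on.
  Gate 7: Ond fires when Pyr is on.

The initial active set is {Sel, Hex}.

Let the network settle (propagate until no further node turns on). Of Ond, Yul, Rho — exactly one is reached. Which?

Sel is on, so Nex fires (Gate 6).
Gate 3: Hex and Nex on → Mar on.
Gate 5: Mar and Nex on → Zan on.
Zan and Hex are on, so Rho fires (Gate 4).
Yul would need Hex and Ond (Gate 2), but Ond never turns on. Ond would need Pyr (Gate 7), but Pyr never turns on.

Rho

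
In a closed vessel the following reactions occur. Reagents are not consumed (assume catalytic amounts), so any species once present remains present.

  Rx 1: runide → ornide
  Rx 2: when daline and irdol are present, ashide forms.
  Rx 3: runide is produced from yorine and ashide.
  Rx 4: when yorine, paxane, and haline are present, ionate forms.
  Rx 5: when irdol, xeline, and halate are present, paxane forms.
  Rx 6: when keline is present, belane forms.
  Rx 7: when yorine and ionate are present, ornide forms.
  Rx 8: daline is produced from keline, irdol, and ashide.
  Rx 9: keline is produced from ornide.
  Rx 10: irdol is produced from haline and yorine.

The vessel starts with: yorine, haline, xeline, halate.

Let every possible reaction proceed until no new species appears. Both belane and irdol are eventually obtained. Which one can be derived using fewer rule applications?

irdol: haline and yorine present → irdol forms (Rx 10). [1 rule application]
belane: haline and yorine present → irdol forms (Rx 10). irdol, xeline, and halate present → paxane forms (Rx 5). yorine, paxane, and haline present → ionate forms (Rx 4). yorine and ionate present → ornide forms (Rx 7). ornide present → keline forms (Rx 9). keline present → belane forms (Rx 6). [6 rule applications]
irdol needs fewer.

irdol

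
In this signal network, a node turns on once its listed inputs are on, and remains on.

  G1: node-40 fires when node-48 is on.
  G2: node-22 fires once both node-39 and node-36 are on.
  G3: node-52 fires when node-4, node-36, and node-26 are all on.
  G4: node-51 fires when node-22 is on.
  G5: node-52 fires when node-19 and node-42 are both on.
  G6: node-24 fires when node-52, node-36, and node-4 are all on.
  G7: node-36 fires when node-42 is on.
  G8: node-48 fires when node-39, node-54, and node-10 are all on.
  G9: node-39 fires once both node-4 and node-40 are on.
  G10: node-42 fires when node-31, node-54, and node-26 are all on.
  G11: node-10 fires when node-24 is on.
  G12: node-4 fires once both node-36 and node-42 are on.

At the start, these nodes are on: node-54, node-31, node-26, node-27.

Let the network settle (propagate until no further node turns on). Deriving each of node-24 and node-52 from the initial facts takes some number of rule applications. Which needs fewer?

node-52

node-52: G10: node-31, node-54, and node-26 on → node-42 on. G7: node-42 on → node-36 on. node-36 and node-42 are on, so node-4 fires (G12). G3: node-4, node-36, and node-26 on → node-52 on. [4 rule applications]
node-24: G10: node-31, node-54, and node-26 on → node-42 on. node-42 is on, so node-36 fires (G7). node-36 and node-42 are on, so node-4 fires (G12). node-4, node-36, and node-26 are on, so node-52 fires (G3). node-52, node-36, and node-4 are on, so node-24 fires (G6). [5 rule applications]
node-52 needs fewer.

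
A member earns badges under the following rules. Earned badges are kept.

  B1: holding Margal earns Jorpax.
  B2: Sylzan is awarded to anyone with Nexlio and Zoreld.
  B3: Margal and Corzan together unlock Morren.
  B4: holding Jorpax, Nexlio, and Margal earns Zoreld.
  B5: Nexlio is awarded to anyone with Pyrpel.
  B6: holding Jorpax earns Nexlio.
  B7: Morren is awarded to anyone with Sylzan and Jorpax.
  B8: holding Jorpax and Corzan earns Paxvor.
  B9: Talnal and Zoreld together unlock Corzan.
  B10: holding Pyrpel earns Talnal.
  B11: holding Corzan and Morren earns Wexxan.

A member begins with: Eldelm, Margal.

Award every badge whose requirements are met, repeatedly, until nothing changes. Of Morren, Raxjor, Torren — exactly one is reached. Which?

Morren

With Margal, Jorpax is earned (B1).
With Jorpax, Nexlio is earned (B6).
With Jorpax, Nexlio, and Margal, Zoreld is earned (B4).
With Nexlio and Zoreld, Sylzan is earned (B2).
With Sylzan and Jorpax, Morren is earned (B7).
No rule produces Raxjor, and it is not given. No rule produces Torren, and it is not given.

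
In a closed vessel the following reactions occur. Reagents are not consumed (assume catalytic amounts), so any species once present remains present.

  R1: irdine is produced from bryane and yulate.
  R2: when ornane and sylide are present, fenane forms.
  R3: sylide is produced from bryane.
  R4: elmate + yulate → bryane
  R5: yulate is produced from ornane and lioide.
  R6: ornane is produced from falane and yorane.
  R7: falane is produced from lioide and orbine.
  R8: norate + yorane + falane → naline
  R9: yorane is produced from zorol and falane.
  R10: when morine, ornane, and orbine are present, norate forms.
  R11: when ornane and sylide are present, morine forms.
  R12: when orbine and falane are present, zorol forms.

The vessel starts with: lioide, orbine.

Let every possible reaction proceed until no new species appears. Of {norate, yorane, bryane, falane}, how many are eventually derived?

2

lioide and orbine present → falane forms (R7).
orbine and falane present → zorol forms (R12).
zorol and falane present → yorane forms (R9).
norate would need morine, ornane, and orbine (R10), but morine never forms.
yorane: reached.
bryane would need elmate and yulate (R4), but elmate never forms.
falane: reached.
Reached: yorane and falane — 2 of the 4.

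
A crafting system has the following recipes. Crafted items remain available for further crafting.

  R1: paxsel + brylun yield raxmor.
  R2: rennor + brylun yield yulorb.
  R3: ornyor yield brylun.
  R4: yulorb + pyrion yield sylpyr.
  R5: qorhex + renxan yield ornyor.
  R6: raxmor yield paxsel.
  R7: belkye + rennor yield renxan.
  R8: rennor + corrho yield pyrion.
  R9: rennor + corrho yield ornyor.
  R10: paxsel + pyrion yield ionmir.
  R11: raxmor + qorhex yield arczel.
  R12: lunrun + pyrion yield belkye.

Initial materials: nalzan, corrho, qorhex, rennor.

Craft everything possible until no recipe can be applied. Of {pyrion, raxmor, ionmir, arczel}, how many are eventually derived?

Using R8, rennor and corrho make pyrion.
pyrion: reached.
raxmor would need paxsel and brylun (R1), but paxsel is never obtained.
ionmir would need paxsel and pyrion (R10), but paxsel is never obtained.
arczel would need raxmor and qorhex (R11), but raxmor is never obtained.
Reached: pyrion — 1 of the 4.

1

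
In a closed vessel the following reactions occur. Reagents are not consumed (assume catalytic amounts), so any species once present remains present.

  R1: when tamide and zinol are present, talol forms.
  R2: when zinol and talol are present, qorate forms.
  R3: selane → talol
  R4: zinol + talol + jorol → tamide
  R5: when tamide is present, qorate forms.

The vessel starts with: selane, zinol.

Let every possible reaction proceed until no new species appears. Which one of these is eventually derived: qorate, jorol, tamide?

selane present → talol forms (R3).
zinol and talol present → qorate forms (R2).
No rule produces jorol, and it is not given. tamide would need zinol, talol, and jorol (R4), but jorol never forms.

qorate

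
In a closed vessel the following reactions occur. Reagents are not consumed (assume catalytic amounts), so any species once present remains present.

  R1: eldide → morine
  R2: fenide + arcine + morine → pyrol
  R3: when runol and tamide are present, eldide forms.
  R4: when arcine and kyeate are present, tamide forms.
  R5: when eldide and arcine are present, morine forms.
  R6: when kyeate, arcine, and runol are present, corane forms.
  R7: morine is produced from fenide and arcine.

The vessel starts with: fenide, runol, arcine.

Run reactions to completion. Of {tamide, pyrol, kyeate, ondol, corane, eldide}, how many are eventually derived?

1

fenide and arcine present → morine forms (R7).
fenide, arcine, and morine present → pyrol forms (R2).
tamide would need arcine and kyeate (R4), but kyeate never forms.
pyrol: reached.
No rule produces kyeate, and it is not given.
No rule produces ondol, and it is not given.
corane would need kyeate, arcine, and runol (R6), but kyeate never forms.
eldide would need runol and tamide (R3), but tamide never forms.
Reached: pyrol — 1 of the 6.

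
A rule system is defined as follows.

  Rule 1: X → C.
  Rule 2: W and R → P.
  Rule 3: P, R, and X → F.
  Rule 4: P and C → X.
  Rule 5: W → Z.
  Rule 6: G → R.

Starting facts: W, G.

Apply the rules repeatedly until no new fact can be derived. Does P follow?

Yes

G holds, so R follows (Rule 6).
W and R hold, so P follows (Rule 2).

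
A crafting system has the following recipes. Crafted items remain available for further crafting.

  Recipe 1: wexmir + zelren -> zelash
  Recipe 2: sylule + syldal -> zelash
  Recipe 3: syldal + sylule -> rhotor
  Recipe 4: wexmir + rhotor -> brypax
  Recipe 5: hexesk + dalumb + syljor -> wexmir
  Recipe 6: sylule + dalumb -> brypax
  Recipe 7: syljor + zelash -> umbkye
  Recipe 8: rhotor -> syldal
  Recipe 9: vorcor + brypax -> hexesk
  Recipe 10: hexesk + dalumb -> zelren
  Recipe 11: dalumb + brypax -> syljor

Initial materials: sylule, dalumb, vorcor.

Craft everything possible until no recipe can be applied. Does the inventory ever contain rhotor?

No

rhotor would need syldal and sylule (Recipe 3), but syldal is never obtained.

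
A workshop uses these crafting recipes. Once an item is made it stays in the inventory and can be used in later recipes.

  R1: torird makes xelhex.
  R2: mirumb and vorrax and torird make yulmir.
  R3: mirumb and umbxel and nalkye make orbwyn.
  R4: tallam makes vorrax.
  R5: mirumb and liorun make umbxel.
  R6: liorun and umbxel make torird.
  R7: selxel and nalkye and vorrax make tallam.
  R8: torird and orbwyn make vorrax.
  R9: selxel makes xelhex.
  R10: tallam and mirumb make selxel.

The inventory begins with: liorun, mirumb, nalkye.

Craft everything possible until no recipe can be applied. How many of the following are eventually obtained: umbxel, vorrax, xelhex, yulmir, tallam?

4

mirumb and liorun → umbxel (R5).
Using R3, mirumb, umbxel, and nalkye make orbwyn.
Using R6, liorun and umbxel make torird.
Using R8, torird and orbwyn make vorrax.
torird → xelhex (R1).
Using R2, mirumb, vorrax, and torird make yulmir.
umbxel: reached.
vorrax: reached.
xelhex: reached.
yulmir: reached.
tallam would need selxel, nalkye, and vorrax (R7), but selxel is never obtained.
Reached: umbxel, vorrax, xelhex, and yulmir — 4 of the 5.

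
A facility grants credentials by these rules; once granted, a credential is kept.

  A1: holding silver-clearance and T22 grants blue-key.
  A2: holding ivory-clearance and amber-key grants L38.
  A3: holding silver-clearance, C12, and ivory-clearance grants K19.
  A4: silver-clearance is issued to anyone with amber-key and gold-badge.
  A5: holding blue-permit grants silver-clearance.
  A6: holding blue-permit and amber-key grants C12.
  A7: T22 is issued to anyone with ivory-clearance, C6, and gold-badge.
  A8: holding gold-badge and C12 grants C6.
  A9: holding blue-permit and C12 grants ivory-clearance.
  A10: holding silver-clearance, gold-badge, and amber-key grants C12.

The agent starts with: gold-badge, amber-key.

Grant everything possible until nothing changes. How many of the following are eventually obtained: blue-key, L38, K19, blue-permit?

blue-key would need silver-clearance and T22 (A1), but T22 is never granted.
L38 would need ivory-clearance and amber-key (A2), but ivory-clearance is never granted.
K19 would need silver-clearance, C12, and ivory-clearance (A3), but ivory-clearance is never granted.
No rule produces blue-permit, and it is not given.
None of the 4 are reached.

0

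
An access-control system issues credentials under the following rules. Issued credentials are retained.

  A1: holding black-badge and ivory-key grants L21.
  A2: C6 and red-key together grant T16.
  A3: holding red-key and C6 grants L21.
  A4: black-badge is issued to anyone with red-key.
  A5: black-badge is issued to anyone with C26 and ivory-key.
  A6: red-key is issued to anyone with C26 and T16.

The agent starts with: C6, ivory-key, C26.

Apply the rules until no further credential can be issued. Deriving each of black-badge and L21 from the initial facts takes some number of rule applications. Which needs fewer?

black-badge: Holding C26 and ivory-key grants black-badge (A5). [1 rule application]
L21: Holding C26 and ivory-key grants black-badge (A5). Holding black-badge and ivory-key grants L21 (A1). [2 rule applications]
black-badge needs fewer.

black-badge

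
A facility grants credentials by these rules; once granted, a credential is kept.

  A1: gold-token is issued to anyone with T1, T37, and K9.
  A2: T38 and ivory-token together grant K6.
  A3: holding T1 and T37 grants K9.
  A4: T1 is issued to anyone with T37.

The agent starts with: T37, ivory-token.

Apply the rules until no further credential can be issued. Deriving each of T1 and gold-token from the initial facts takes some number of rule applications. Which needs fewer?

T1: Holding T37 grants T1 (A4). [1 rule application]
gold-token: Holding T37 grants T1 (A4). Holding T1 and T37 grants K9 (A3). Holding T1, T37, and K9 grants gold-token (A1). [3 rule applications]
T1 needs fewer.

T1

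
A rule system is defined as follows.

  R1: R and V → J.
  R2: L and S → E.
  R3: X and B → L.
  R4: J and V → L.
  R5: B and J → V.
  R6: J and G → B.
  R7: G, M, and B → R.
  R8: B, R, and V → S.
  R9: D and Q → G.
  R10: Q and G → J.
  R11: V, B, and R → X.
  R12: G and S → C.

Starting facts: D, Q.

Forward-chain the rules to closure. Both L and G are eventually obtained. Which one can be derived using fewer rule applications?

G

G: From D and Q, R9 gives G. [1 rule application]
L: D and Q hold, so G follows (R9). From Q and G, R10 gives J. J and G hold, so B follows (R6). B and J hold, so V follows (R5). From J and V, R4 gives L. [5 rule applications]
G needs fewer.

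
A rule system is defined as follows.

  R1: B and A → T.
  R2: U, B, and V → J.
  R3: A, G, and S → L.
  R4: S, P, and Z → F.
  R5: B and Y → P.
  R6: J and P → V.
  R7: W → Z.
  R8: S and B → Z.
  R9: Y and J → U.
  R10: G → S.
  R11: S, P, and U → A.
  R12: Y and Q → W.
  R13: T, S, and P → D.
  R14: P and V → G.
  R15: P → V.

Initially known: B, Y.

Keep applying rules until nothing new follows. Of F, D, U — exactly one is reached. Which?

B and Y hold, so P follows (R5).
From P, R15 gives V.
P and V hold, so G follows (R14).
From G, R10 gives S.
S and B hold, so Z follows (R8).
S, P, and Z hold, so F follows (R4).
D would need T, S, and P (R13), but T is never established. U would need Y and J (R9), but J is never established.

F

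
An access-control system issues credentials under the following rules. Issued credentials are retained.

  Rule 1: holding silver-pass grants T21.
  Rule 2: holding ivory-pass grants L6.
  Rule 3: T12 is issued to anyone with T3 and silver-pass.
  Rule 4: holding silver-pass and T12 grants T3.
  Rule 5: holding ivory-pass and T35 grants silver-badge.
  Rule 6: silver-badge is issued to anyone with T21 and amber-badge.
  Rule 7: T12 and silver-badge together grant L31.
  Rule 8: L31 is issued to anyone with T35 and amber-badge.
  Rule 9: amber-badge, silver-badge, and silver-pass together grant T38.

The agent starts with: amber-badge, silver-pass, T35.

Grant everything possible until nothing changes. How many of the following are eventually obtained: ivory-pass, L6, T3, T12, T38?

1

Holding silver-pass grants T21 (Rule 1).
Holding T21 and amber-badge grants silver-badge (Rule 6).
Holding amber-badge, silver-badge, and silver-pass grants T38 (Rule 9).
No rule produces ivory-pass, and it is not given.
L6 would need ivory-pass (Rule 2), but ivory-pass is never granted.
T3 would need silver-pass and T12 (Rule 4), but T12 is never granted.
T12 would need T3 and silver-pass (Rule 3), but T3 is never granted.
T38: reached.
Reached: T38 — 1 of the 5.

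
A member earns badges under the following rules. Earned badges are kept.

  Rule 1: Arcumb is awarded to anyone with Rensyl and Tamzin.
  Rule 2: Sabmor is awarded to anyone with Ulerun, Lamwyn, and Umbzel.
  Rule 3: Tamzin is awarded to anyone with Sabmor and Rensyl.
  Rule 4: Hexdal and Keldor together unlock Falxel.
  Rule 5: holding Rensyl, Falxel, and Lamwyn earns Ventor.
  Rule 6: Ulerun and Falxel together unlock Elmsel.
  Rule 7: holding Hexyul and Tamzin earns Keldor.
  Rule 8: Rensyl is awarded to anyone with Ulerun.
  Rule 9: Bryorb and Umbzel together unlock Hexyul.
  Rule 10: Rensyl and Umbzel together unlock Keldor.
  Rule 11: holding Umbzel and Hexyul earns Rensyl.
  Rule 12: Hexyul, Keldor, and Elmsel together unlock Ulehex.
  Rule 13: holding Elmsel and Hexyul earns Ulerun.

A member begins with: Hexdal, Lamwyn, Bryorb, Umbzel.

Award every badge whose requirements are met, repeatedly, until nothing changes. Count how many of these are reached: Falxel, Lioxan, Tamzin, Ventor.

With Bryorb and Umbzel, Hexyul is earned (Rule 9).
With Umbzel and Hexyul, Rensyl is earned (Rule 11).
With Rensyl and Umbzel, Keldor is earned (Rule 10).
With Hexdal and Keldor, Falxel is earned (Rule 4).
With Rensyl, Falxel, and Lamwyn, Ventor is earned (Rule 5).
Falxel: reached.
No rule produces Lioxan, and it is not given.
Tamzin would need Sabmor and Rensyl (Rule 3), but Sabmor is never earned.
Ventor: reached.
Reached: Falxel and Ventor — 2 of the 4.

2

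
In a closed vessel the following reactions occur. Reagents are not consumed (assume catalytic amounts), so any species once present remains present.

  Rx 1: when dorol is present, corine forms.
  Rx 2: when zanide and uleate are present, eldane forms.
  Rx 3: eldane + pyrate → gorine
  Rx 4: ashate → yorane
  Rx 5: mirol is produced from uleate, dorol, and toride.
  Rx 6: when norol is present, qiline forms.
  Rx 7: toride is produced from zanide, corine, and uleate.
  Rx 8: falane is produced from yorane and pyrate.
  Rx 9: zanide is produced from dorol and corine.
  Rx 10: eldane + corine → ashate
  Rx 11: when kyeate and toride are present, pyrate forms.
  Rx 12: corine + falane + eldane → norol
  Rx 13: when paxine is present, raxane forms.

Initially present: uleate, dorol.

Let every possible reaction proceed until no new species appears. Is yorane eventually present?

Yes

dorol present → corine forms (Rx 1).
dorol and corine present → zanide forms (Rx 9).
zanide and uleate present → eldane forms (Rx 2).
eldane and corine present → ashate forms (Rx 10).
ashate present → yorane forms (Rx 4).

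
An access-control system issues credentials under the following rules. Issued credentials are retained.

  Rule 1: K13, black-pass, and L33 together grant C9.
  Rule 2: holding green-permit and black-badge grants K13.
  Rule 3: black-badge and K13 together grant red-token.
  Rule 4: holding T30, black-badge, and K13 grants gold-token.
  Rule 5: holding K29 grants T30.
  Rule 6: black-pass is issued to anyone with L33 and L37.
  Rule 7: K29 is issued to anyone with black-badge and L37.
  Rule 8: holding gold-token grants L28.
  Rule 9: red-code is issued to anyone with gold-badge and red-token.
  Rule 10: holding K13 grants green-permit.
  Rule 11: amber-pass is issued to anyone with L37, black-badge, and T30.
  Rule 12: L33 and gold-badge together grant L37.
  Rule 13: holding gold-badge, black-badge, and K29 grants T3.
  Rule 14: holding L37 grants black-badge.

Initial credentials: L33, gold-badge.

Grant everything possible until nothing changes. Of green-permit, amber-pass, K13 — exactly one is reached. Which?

Holding L33 and gold-badge grants L37 (Rule 12).
Holding L37 grants black-badge (Rule 14).
Holding black-badge and L37 grants K29 (Rule 7).
Holding K29 grants T30 (Rule 5).
Holding L37, black-badge, and T30 grants amber-pass (Rule 11).
K13 would need green-permit and black-badge (Rule 2), but green-permit is never granted. green-permit would need K13 (Rule 10), but K13 is never granted.

amber-pass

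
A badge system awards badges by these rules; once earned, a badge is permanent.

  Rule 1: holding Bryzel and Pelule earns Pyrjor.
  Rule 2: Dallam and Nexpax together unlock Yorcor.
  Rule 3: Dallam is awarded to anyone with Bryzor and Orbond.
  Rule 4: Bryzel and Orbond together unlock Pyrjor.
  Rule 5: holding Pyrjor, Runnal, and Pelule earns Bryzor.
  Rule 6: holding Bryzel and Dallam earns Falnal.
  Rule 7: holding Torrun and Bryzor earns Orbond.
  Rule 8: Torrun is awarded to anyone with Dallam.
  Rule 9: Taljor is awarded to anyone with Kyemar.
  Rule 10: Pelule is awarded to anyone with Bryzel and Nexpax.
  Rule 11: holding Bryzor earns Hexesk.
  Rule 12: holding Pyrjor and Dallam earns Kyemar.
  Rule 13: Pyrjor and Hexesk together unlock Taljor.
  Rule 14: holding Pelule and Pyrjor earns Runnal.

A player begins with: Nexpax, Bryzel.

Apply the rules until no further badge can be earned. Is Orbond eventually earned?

No

Orbond would need Torrun and Bryzor (Rule 7), but Torrun is never earned.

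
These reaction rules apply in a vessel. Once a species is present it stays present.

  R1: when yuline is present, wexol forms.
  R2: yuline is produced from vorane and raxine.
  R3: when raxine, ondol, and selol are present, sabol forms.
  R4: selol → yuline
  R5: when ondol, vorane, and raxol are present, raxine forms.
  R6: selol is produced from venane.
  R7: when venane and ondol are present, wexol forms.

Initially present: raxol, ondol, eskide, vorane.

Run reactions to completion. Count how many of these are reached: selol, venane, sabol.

0

selol would need venane (R6), but venane never forms.
No rule produces venane, and it is not given.
sabol would need raxine, ondol, and selol (R3), but selol never forms.
None of the 3 are reached.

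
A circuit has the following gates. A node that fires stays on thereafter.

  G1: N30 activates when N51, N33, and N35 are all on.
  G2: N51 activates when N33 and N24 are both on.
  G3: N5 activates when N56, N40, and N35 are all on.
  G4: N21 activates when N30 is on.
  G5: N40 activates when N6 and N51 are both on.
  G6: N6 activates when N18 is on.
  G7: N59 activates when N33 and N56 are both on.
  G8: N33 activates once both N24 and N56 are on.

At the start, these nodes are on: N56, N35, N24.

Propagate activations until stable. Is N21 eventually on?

N24 and N56 are on, so N33 activates (G8).
N33 and N24 are on, so N51 activates (G2).
G1: N51, N33, and N35 on → N30 on.
N30 is on, so N21 activates (G4).

Yes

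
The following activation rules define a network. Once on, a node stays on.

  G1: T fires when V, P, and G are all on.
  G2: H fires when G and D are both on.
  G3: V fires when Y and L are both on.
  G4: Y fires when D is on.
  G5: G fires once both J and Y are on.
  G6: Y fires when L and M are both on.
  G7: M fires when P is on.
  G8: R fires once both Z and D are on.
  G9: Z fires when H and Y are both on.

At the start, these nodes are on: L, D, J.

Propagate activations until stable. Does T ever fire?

No

T would need V, P, and G (G1), but P never turns on.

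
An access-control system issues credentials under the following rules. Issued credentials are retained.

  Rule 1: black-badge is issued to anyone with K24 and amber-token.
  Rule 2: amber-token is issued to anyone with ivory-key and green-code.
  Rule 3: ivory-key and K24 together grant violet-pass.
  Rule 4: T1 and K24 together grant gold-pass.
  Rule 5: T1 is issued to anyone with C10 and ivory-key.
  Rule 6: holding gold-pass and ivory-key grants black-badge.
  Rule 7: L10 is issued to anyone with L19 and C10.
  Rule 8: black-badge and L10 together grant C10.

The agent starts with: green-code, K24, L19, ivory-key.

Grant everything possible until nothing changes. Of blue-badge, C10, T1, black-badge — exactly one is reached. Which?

black-badge

Holding ivory-key and green-code grants amber-token (Rule 2).
Holding K24 and amber-token grants black-badge (Rule 1).
C10 would need black-badge and L10 (Rule 8), but L10 is never granted. No rule produces blue-badge, and it is not given. T1 would need C10 and ivory-key (Rule 5), but C10 is never granted.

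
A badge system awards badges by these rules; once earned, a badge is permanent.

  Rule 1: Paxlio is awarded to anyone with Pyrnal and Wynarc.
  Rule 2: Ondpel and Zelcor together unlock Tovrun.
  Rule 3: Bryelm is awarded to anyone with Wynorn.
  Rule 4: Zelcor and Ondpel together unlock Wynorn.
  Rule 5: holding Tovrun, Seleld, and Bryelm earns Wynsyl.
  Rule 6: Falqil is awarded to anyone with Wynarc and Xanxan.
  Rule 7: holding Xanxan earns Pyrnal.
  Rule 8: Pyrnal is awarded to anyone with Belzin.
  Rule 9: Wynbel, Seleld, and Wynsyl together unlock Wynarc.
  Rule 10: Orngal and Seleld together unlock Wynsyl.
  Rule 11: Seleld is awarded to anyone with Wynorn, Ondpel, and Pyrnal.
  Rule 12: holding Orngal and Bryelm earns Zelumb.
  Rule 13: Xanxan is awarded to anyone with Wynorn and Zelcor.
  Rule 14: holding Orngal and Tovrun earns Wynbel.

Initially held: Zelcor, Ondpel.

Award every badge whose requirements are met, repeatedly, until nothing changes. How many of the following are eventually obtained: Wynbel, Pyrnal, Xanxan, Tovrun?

3

With Ondpel and Zelcor, Tovrun is earned (Rule 2).
With Zelcor and Ondpel, Wynorn is earned (Rule 4).
With Wynorn and Zelcor, Xanxan is earned (Rule 13).
With Xanxan, Pyrnal is earned (Rule 7).
Wynbel would need Orngal and Tovrun (Rule 14), but Orngal is never earned.
Pyrnal: reached.
Xanxan: reached.
Tovrun: reached.
Reached: Pyrnal, Xanxan, and Tovrun — 3 of the 4.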